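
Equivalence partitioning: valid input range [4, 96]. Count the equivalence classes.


Valid range: [4, 96]
Class 1: x < 4 — invalid
Class 2: 4 ≤ x ≤ 96 — valid
Class 3: x > 96 — invalid
Total equivalence classes: 3

3 equivalence classes


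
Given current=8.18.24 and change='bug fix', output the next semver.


Current: 8.18.24
Change category: 'bug fix' → patch bump
SemVer rule: patch bump → increment PATCH (MAJOR and MINOR unchanged)
New: 8.18.25

8.18.25


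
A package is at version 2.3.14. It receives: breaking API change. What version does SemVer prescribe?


Current: 2.3.14
Change category: 'breaking API change' → major bump
SemVer rule: major bump → increment MAJOR, reset MINOR and PATCH to 0
New: 3.0.0

3.0.0


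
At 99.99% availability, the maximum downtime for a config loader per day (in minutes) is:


Formula: allowed downtime = period * (100 - SLA) / 100
Period (day) = 1440 minutes
Unavailability fraction = (100 - 99.99) / 100
Allowed downtime = 1440 * (100 - 99.99) / 100
Allowed downtime = 0.144 minutes

0.144 minutes


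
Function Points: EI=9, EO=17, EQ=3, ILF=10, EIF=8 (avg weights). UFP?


UFP = EI*4 + EO*5 + EQ*4 + ILF*10 + EIF*7
UFP = 9*4 + 17*5 + 3*4 + 10*10 + 8*7
UFP = 36 + 85 + 12 + 100 + 56
UFP = 289

289


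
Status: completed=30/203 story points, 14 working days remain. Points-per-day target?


Formula: Required rate = Remaining points / Days left
Remaining = 203 - 30 = 173 points
Required rate = 173 / 14 = 12.36 points/day

12.36 points/day


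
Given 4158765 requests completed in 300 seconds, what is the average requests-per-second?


Formula: throughput = requests / seconds
throughput = 4158765 / 300
throughput = 13862.55 requests/second

13862.55 requests/second


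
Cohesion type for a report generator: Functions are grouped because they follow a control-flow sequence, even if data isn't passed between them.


Reasoning: Grouped by order of execution within a routine, not by data flow
Type: Procedural cohesion

Procedural cohesion


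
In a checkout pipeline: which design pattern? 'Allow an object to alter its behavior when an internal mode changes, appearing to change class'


This matches the State pattern

State


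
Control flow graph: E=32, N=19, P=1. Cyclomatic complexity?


Formula: V(G) = E - N + 2P
V(G) = 32 - 19 + 2*1
V(G) = 13 + 2
V(G) = 15

15


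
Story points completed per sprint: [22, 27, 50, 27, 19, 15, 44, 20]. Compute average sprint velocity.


Formula: Avg velocity = Total points / Number of sprints
Points: [22, 27, 50, 27, 19, 15, 44, 20]
Sum = 22 + 27 + 50 + 27 + 19 + 15 + 44 + 20 = 224
Avg velocity = 224 / 8 = 28.0 points/sprint

28.0 points/sprint


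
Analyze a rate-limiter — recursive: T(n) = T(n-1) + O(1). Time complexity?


Reasoning: linear recursion with constant work per frame
Complexity: O(n)

O(n)


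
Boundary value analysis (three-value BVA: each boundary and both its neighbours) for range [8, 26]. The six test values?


Range: [8, 26]
Boundaries: just below min, min, min+1, max-1, max, just above max
Values: [7, 8, 9, 25, 26, 27]

[7, 8, 9, 25, 26, 27]


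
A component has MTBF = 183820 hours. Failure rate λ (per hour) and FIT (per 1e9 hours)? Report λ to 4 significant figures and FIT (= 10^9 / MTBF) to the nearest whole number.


Formula: λ = 1 / MTBF; FIT = λ × 1e9 = 1e9 / MTBF
λ = 1 / 183820 ≈ 5.440e-06 failures/hour
FIT = 1e9 / 183820 ≈ 5440 failures per 1e9 hours (nearest whole number)

λ = 5.440e-06 /h, FIT = 5440


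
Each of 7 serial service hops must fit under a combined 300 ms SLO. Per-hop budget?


Formula: per_stage = total_budget / stages
per_stage = 300 / 7
per_stage = 42.86 ms

42.86 ms


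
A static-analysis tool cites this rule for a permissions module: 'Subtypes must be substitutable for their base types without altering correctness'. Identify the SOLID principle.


This describes the Liskov Substitution Principle (LSP)

Liskov Substitution Principle (LSP)


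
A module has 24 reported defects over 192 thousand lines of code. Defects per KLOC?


Defect density = defects / KLOC
Defect density = 24 / 192
Defect density = 0.125 defects/KLOC

0.125 defects/KLOC


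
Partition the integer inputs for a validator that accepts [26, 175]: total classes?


Valid range: [26, 175]
Class 1: x < 26 — invalid
Class 2: 26 ≤ x ≤ 175 — valid
Class 3: x > 175 — invalid
Total equivalence classes: 3

3 equivalence classes


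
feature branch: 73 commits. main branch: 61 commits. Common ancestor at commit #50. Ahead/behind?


Common ancestor: commit #50
feature commits after divergence: 73 - 50 = 23
main commits after divergence: 61 - 50 = 11
feature is 23 commits ahead of main
main is 11 commits ahead of feature

feature ahead: 23, main ahead: 11


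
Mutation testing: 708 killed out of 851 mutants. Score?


Mutation score = killed / total * 100
Mutation score = 708 / 851 * 100
Mutation score = 83.2%

83.2%


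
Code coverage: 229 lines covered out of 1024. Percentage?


Coverage = covered / total * 100
Coverage = 229 / 1024 * 100
Coverage = 22.36%

22.36%


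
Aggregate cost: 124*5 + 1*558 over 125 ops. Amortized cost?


Formula: Amortized cost = Total cost / Operations
Total cost = (124 * 5) + (1 * 558)
Total cost = 620 + 558 = 1178
Amortized = 1178 / 125 = 9.424

9.424


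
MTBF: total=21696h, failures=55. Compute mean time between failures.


Formula: MTBF = Total operating time / Number of failures
MTBF = 21696 / 55
MTBF = 394.47 hours

394.47 hours


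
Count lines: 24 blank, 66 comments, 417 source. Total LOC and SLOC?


Total LOC = blank + comment + code
Total LOC = 24 + 66 + 417 = 507
SLOC (source only) = code = 417

Total LOC: 507, SLOC: 417


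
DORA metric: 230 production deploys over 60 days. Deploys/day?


Formula: deployments per day = releases / days
= 230 / 60
= 3.833 deploys/day
(equivalently, 26.83 deploys/week)

3.833 deploys/day


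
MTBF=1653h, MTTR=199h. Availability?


Availability = MTBF / (MTBF + MTTR)
Availability = 1653 / (1653 + 199)
Availability = 1653 / 1852
Availability = 89.2549%

89.2549%


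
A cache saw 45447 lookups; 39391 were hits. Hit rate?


Formula: hit rate = hits / (hits + misses) * 100
hit rate = 39391 / (39391 + 6056) * 100
hit rate = 39391 / 45447 * 100
hit rate = 86.67%

86.67%


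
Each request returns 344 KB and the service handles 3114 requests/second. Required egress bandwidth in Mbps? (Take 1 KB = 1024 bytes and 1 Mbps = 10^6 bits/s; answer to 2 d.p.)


Formula: Mbps = payload_bytes * RPS * 8 / 1e6
Payload per request = 344 KB = 344 * 1024 = 352256 bytes
Total bytes/sec = 352256 * 3114 = 1096925184
Total bits/sec = 1096925184 * 8 = 8775401472
Mbps = 8775401472 / 1e6 = 8775.4

8775.4 Mbps


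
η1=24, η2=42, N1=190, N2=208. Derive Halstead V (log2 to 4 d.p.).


Formula: V = N * log2(η), where N = N1 + N2 and η = η1 + η2
η = 24 + 42 = 66
N = 190 + 208 = 398
log2(66) ≈ 6.0444
V = 398 * 6.0444 = 2405.67

2405.67


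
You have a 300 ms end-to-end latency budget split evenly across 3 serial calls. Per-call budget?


Formula: per_stage = total_budget / stages
per_stage = 300 / 3
per_stage = 100.0 ms

100.0 ms


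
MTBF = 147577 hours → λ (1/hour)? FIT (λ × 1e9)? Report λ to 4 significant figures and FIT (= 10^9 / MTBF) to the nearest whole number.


Formula: λ = 1 / MTBF; FIT = λ × 1e9 = 1e9 / MTBF
λ = 1 / 147577 ≈ 6.776e-06 failures/hour
FIT = 1e9 / 147577 ≈ 6776 failures per 1e9 hours (nearest whole number)

λ = 6.776e-06 /h, FIT = 6776


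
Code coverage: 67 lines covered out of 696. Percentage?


Coverage = covered / total * 100
Coverage = 67 / 696 * 100
Coverage = 9.63%

9.63%


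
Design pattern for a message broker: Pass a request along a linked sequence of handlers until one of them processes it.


This matches the Chain of Responsibility pattern

Chain of Responsibility


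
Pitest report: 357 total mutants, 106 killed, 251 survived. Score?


Mutation score = killed / total * 100
Mutation score = 106 / 357 * 100
Mutation score = 29.69%

29.69%


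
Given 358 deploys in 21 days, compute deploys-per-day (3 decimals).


Formula: deployments per day = releases / days
= 358 / 21
= 17.048 deploys/day
(equivalently, 119.33 deploys/week)

17.048 deploys/day


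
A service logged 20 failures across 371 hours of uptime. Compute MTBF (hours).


Formula: MTBF = Total operating time / Number of failures
MTBF = 371 / 20
MTBF = 18.55 hours

18.55 hours


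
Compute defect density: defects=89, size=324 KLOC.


Defect density = defects / KLOC
Defect density = 89 / 324
Defect density = 0.275 defects/KLOC

0.275 defects/KLOC


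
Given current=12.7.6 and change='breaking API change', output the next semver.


Current: 12.7.6
Change category: 'breaking API change' → major bump
SemVer rule: major bump → increment MAJOR, reset MINOR and PATCH to 0
New: 13.0.0

13.0.0


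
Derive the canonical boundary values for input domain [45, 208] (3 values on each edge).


Range: [45, 208]
Boundaries: just below min, min, min+1, max-1, max, just above max
Values: [44, 45, 46, 207, 208, 209]

[44, 45, 46, 207, 208, 209]


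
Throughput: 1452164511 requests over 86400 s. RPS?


Formula: throughput = requests / seconds
throughput = 1452164511 / 86400
throughput = 16807.46 requests/second

16807.46 requests/second


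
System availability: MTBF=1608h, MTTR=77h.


Availability = MTBF / (MTBF + MTTR)
Availability = 1608 / (1608 + 77)
Availability = 1608 / 1685
Availability = 95.4303%

95.4303%


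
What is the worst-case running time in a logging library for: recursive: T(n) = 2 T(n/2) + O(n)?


Reasoning: master theorem case 2 (merge-sort recurrence)
Complexity: O(n log n)

O(n log n)


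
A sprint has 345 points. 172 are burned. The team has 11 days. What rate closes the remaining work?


Formula: Required rate = Remaining points / Days left
Remaining = 345 - 172 = 173 points
Required rate = 173 / 11 = 15.73 points/day

15.73 points/day


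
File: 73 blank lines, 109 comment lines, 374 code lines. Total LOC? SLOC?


Total LOC = blank + comment + code
Total LOC = 73 + 109 + 374 = 556
SLOC (source only) = code = 374

Total LOC: 556, SLOC: 374


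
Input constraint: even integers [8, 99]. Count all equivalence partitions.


Constraint: even integers in [8, 99]
Class 1: x < 8 — out-of-range invalid
Class 2: x in [8,99] but odd — wrong type invalid
Class 3: x in [8,99] and even — valid
Class 4: x > 99 — out-of-range invalid
Total equivalence classes: 4

4 equivalence classes


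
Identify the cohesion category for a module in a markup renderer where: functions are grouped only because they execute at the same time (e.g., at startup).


Reasoning: Related by timing only
Type: Temporal cohesion

Temporal cohesion


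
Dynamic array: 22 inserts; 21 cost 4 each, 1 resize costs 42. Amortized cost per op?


Formula: Amortized cost = Total cost / Operations
Total cost = (21 * 4) + (1 * 42)
Total cost = 84 + 42 = 126
Amortized = 126 / 22 = 5.7273

5.7273


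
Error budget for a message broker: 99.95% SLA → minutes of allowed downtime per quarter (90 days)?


Formula: allowed downtime = period * (100 - SLA) / 100
Period (quarter (90 days)) = 129600 minutes
Unavailability fraction = (100 - 99.95) / 100
Allowed downtime = 129600 * (100 - 99.95) / 100
Allowed downtime = 64.8 minutes

64.8 minutes


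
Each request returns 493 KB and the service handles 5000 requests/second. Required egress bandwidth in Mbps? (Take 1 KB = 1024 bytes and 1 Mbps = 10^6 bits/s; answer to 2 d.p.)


Formula: Mbps = payload_bytes * RPS * 8 / 1e6
Payload per request = 493 KB = 493 * 1024 = 504832 bytes
Total bytes/sec = 504832 * 5000 = 2524160000
Total bits/sec = 2524160000 * 8 = 20193280000
Mbps = 20193280000 / 1e6 = 20193.28

20193.28 Mbps


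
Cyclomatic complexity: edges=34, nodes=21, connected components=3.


Formula: V(G) = E - N + 2P
V(G) = 34 - 21 + 2*3
V(G) = 13 + 6
V(G) = 19

19


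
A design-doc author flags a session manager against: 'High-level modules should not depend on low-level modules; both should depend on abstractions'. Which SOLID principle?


This describes the Dependency Inversion Principle (DIP)

Dependency Inversion Principle (DIP)


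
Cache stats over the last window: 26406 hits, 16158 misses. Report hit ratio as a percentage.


Formula: hit rate = hits / (hits + misses) * 100
hit rate = 26406 / (26406 + 16158) * 100
hit rate = 26406 / 42564 * 100
hit rate = 62.04%

62.04%


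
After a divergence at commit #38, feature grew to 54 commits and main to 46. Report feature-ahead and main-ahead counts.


Common ancestor: commit #38
feature commits after divergence: 54 - 38 = 16
main commits after divergence: 46 - 38 = 8
feature is 16 commits ahead of main
main is 8 commits ahead of feature

feature ahead: 16, main ahead: 8


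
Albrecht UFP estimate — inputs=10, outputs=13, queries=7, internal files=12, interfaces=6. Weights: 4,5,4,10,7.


UFP = EI*4 + EO*5 + EQ*4 + ILF*10 + EIF*7
UFP = 10*4 + 13*5 + 7*4 + 12*10 + 6*7
UFP = 40 + 65 + 28 + 120 + 42
UFP = 295

295


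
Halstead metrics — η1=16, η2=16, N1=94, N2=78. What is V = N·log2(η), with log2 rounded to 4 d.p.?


Formula: V = N * log2(η), where N = N1 + N2 and η = η1 + η2
η = 16 + 16 = 32
N = 94 + 78 = 172
log2(32) ≈ 5.0000
V = 172 * 5.0000 = 860.00

860.00


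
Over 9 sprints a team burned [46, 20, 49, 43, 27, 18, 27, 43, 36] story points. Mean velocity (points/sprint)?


Formula: Avg velocity = Total points / Number of sprints
Points: [46, 20, 49, 43, 27, 18, 27, 43, 36]
Sum = 46 + 20 + 49 + 43 + 27 + 18 + 27 + 43 + 36 = 309
Avg velocity = 309 / 9 = 34.33 points/sprint

34.33 points/sprint


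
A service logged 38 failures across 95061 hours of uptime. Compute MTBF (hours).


Formula: MTBF = Total operating time / Number of failures
MTBF = 95061 / 38
MTBF = 2501.61 hours

2501.61 hours


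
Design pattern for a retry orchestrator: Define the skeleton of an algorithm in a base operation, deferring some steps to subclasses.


This matches the Template Method pattern

Template Method


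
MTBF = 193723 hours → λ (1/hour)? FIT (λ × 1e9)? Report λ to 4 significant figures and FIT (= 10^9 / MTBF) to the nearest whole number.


Formula: λ = 1 / MTBF; FIT = λ × 1e9 = 1e9 / MTBF
λ = 1 / 193723 ≈ 5.162e-06 failures/hour
FIT = 1e9 / 193723 ≈ 5162 failures per 1e9 hours (nearest whole number)

λ = 5.162e-06 /h, FIT = 5162


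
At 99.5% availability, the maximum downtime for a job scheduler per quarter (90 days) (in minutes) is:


Formula: allowed downtime = period * (100 - SLA) / 100
Period (quarter (90 days)) = 129600 minutes
Unavailability fraction = (100 - 99.5) / 100
Allowed downtime = 129600 * (100 - 99.5) / 100
Allowed downtime = 648.0 minutes

648.0 minutes


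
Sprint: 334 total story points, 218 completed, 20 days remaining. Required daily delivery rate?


Formula: Required rate = Remaining points / Days left
Remaining = 334 - 218 = 116 points
Required rate = 116 / 20 = 5.8 points/day

5.8 points/day


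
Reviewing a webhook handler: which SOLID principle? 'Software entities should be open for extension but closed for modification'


This describes the Open/Closed Principle (OCP)

Open/Closed Principle (OCP)


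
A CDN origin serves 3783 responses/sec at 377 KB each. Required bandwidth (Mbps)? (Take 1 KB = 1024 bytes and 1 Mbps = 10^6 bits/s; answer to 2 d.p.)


Formula: Mbps = payload_bytes * RPS * 8 / 1e6
Payload per request = 377 KB = 377 * 1024 = 386048 bytes
Total bytes/sec = 386048 * 3783 = 1460419584
Total bits/sec = 1460419584 * 8 = 11683356672
Mbps = 11683356672 / 1e6 = 11683.36

11683.36 Mbps


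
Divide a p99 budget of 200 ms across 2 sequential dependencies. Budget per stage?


Formula: per_stage = total_budget / stages
per_stage = 200 / 2
per_stage = 100.0 ms

100.0 ms


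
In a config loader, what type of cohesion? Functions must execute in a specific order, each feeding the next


Reasoning: Output of one is input to next
Type: Sequential cohesion

Sequential cohesion


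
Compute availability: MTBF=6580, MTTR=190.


Availability = MTBF / (MTBF + MTTR)
Availability = 6580 / (6580 + 190)
Availability = 6580 / 6770
Availability = 97.1935%

97.1935%


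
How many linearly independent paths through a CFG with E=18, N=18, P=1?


Formula: V(G) = E - N + 2P
V(G) = 18 - 18 + 2*1
V(G) = 0 + 2
V(G) = 2

2


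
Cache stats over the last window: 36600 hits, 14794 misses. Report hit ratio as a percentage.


Formula: hit rate = hits / (hits + misses) * 100
hit rate = 36600 / (36600 + 14794) * 100
hit rate = 36600 / 51394 * 100
hit rate = 71.21%

71.21%


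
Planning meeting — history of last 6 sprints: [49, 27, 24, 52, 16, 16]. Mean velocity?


Formula: Avg velocity = Total points / Number of sprints
Points: [49, 27, 24, 52, 16, 16]
Sum = 49 + 27 + 24 + 52 + 16 + 16 = 184
Avg velocity = 184 / 6 = 30.67 points/sprint

30.67 points/sprint


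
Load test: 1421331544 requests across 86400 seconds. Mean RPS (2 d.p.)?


Formula: throughput = requests / seconds
throughput = 1421331544 / 86400
throughput = 16450.6 requests/second

16450.6 requests/second


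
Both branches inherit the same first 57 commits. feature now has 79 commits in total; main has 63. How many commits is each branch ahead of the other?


Common ancestor: commit #57
feature commits after divergence: 79 - 57 = 22
main commits after divergence: 63 - 57 = 6
feature is 22 commits ahead of main
main is 6 commits ahead of feature

feature ahead: 22, main ahead: 6


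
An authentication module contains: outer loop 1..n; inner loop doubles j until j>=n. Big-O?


Reasoning: linear outer times logarithmic inner
Complexity: O(n log n)

O(n log n)


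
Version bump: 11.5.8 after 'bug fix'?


Current: 11.5.8
Change category: 'bug fix' → patch bump
SemVer rule: patch bump → increment PATCH (MAJOR and MINOR unchanged)
New: 11.5.9

11.5.9


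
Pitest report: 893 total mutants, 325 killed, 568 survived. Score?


Mutation score = killed / total * 100
Mutation score = 325 / 893 * 100
Mutation score = 36.39%

36.39%


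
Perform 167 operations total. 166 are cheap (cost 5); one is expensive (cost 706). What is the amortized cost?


Formula: Amortized cost = Total cost / Operations
Total cost = (166 * 5) + (1 * 706)
Total cost = 830 + 706 = 1536
Amortized = 1536 / 167 = 9.1976

9.1976


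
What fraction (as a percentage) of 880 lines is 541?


Coverage = covered / total * 100
Coverage = 541 / 880 * 100
Coverage = 61.48%

61.48%


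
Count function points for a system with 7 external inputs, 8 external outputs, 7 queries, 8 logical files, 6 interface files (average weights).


UFP = EI*4 + EO*5 + EQ*4 + ILF*10 + EIF*7
UFP = 7*4 + 8*5 + 7*4 + 8*10 + 6*7
UFP = 28 + 40 + 28 + 80 + 42
UFP = 218

218


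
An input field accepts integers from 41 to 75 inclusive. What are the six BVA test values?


Range: [41, 75]
Boundaries: just below min, min, min+1, max-1, max, just above max
Values: [40, 41, 42, 74, 75, 76]

[40, 41, 42, 74, 75, 76]


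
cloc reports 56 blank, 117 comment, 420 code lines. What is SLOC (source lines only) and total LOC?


Total LOC = blank + comment + code
Total LOC = 56 + 117 + 420 = 593
SLOC (source only) = code = 420

Total LOC: 593, SLOC: 420


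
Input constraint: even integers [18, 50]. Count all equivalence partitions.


Constraint: even integers in [18, 50]
Class 1: x < 18 — out-of-range invalid
Class 2: x in [18,50] but odd — wrong type invalid
Class 3: x in [18,50] and even — valid
Class 4: x > 50 — out-of-range invalid
Total equivalence classes: 4

4 equivalence classes


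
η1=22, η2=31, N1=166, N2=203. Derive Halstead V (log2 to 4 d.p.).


Formula: V = N * log2(η), where N = N1 + N2 and η = η1 + η2
η = 22 + 31 = 53
N = 166 + 203 = 369
log2(53) ≈ 5.7279
V = 369 * 5.7279 = 2113.60

2113.60


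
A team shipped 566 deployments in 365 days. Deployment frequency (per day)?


Formula: deployments per day = releases / days
= 566 / 365
= 1.551 deploys/day
(equivalently, 10.85 deploys/week)

1.551 deploys/day


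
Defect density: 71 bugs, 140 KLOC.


Defect density = defects / KLOC
Defect density = 71 / 140
Defect density = 0.507 defects/KLOC

0.507 defects/KLOC


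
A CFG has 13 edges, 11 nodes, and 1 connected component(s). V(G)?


Formula: V(G) = E - N + 2P
V(G) = 13 - 11 + 2*1
V(G) = 2 + 2
V(G) = 4

4


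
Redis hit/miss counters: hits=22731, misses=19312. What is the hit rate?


Formula: hit rate = hits / (hits + misses) * 100
hit rate = 22731 / (22731 + 19312) * 100
hit rate = 22731 / 42043 * 100
hit rate = 54.07%

54.07%


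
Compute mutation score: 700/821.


Mutation score = killed / total * 100
Mutation score = 700 / 821 * 100
Mutation score = 85.26%

85.26%


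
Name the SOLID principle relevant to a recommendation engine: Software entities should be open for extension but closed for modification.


This describes the Open/Closed Principle (OCP)

Open/Closed Principle (OCP)


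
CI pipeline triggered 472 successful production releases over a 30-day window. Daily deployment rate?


Formula: deployments per day = releases / days
= 472 / 30
= 15.733 deploys/day
(equivalently, 110.13 deploys/week)

15.733 deploys/day


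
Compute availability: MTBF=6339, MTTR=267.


Availability = MTBF / (MTBF + MTTR)
Availability = 6339 / (6339 + 267)
Availability = 6339 / 6606
Availability = 95.9582%

95.9582%


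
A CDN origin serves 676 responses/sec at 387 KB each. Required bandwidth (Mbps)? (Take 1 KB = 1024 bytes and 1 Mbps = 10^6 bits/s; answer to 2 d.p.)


Formula: Mbps = payload_bytes * RPS * 8 / 1e6
Payload per request = 387 KB = 387 * 1024 = 396288 bytes
Total bytes/sec = 396288 * 676 = 267890688
Total bits/sec = 267890688 * 8 = 2143125504
Mbps = 2143125504 / 1e6 = 2143.13

2143.13 Mbps


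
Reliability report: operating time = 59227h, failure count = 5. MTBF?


Formula: MTBF = Total operating time / Number of failures
MTBF = 59227 / 5
MTBF = 11845.4 hours

11845.4 hours


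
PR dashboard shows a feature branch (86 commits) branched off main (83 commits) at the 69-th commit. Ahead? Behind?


Common ancestor: commit #69
feature commits after divergence: 86 - 69 = 17
main commits after divergence: 83 - 69 = 14
feature is 17 commits ahead of main
main is 14 commits ahead of feature

feature ahead: 17, main ahead: 14


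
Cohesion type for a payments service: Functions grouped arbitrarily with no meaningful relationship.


Reasoning: Worst: random grouping
Type: Coincidental cohesion

Coincidental cohesion


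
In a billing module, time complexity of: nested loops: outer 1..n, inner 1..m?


Reasoning: product of independent bounds
Complexity: O(n*m)

O(n*m)


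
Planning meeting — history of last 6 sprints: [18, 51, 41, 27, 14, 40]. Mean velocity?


Formula: Avg velocity = Total points / Number of sprints
Points: [18, 51, 41, 27, 14, 40]
Sum = 18 + 51 + 41 + 27 + 14 + 40 = 191
Avg velocity = 191 / 6 = 31.83 points/sprint

31.83 points/sprint


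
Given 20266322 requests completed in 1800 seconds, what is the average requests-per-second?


Formula: throughput = requests / seconds
throughput = 20266322 / 1800
throughput = 11259.07 requests/second

11259.07 requests/second


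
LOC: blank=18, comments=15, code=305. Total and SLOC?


Total LOC = blank + comment + code
Total LOC = 18 + 15 + 305 = 338
SLOC (source only) = code = 305

Total LOC: 338, SLOC: 305


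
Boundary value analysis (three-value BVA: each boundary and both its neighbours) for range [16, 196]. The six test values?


Range: [16, 196]
Boundaries: just below min, min, min+1, max-1, max, just above max
Values: [15, 16, 17, 195, 196, 197]

[15, 16, 17, 195, 196, 197]


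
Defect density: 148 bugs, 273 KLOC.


Defect density = defects / KLOC
Defect density = 148 / 273
Defect density = 0.542 defects/KLOC

0.542 defects/KLOC


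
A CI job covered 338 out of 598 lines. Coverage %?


Coverage = covered / total * 100
Coverage = 338 / 598 * 100
Coverage = 56.52%

56.52%


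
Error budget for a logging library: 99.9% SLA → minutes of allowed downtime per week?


Formula: allowed downtime = period * (100 - SLA) / 100
Period (week) = 10080 minutes
Unavailability fraction = (100 - 99.9) / 100
Allowed downtime = 10080 * (100 - 99.9) / 100
Allowed downtime = 10.08 minutes

10.08 minutes


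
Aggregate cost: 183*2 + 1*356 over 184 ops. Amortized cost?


Formula: Amortized cost = Total cost / Operations
Total cost = (183 * 2) + (1 * 356)
Total cost = 366 + 356 = 722
Amortized = 722 / 184 = 3.9239

3.9239


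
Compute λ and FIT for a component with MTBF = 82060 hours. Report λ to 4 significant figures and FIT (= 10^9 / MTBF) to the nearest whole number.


Formula: λ = 1 / MTBF; FIT = λ × 1e9 = 1e9 / MTBF
λ = 1 / 82060 ≈ 1.219e-05 failures/hour
FIT = 1e9 / 82060 ≈ 12186 failures per 1e9 hours (nearest whole number)

λ = 1.219e-05 /h, FIT = 12186


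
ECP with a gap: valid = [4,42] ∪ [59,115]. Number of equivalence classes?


Valid ranges: [4,42] and [59,115]
Class 1: x < 4 — invalid
Class 2: 4 ≤ x ≤ 42 — valid
Class 3: 42 < x < 59 — invalid (gap between ranges)
Class 4: 59 ≤ x ≤ 115 — valid
Class 5: x > 115 — invalid
Total equivalence classes: 5

5 equivalence classes


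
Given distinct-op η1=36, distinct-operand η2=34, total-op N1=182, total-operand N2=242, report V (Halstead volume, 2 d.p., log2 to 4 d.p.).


Formula: V = N * log2(η), where N = N1 + N2 and η = η1 + η2
η = 36 + 34 = 70
N = 182 + 242 = 424
log2(70) ≈ 6.1293
V = 424 * 6.1293 = 2598.82

2598.82


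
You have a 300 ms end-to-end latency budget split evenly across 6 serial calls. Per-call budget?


Formula: per_stage = total_budget / stages
per_stage = 300 / 6
per_stage = 50.0 ms

50.0 ms


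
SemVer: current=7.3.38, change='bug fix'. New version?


Current: 7.3.38
Change category: 'bug fix' → patch bump
SemVer rule: patch bump → increment PATCH (MAJOR and MINOR unchanged)
New: 7.3.39

7.3.39


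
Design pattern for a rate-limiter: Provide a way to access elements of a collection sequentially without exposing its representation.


This matches the Iterator pattern

Iterator


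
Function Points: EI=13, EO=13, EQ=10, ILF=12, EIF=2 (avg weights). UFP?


UFP = EI*4 + EO*5 + EQ*4 + ILF*10 + EIF*7
UFP = 13*4 + 13*5 + 10*4 + 12*10 + 2*7
UFP = 52 + 65 + 40 + 120 + 14
UFP = 291

291


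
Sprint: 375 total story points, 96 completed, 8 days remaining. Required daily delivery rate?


Formula: Required rate = Remaining points / Days left
Remaining = 375 - 96 = 279 points
Required rate = 279 / 8 = 34.88 points/day

34.88 points/day


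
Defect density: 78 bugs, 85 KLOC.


Defect density = defects / KLOC
Defect density = 78 / 85
Defect density = 0.918 defects/KLOC

0.918 defects/KLOC


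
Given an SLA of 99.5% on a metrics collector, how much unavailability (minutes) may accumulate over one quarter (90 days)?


Formula: allowed downtime = period * (100 - SLA) / 100
Period (quarter (90 days)) = 129600 minutes
Unavailability fraction = (100 - 99.5) / 100
Allowed downtime = 129600 * (100 - 99.5) / 100
Allowed downtime = 648.0 minutes

648.0 minutes


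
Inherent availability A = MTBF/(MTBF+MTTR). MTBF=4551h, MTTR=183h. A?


Availability = MTBF / (MTBF + MTTR)
Availability = 4551 / (4551 + 183)
Availability = 4551 / 4734
Availability = 96.1343%

96.1343%


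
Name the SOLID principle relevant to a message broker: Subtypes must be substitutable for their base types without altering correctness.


This describes the Liskov Substitution Principle (LSP)

Liskov Substitution Principle (LSP)


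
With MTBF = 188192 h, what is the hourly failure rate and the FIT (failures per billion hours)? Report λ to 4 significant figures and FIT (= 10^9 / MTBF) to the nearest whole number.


Formula: λ = 1 / MTBF; FIT = λ × 1e9 = 1e9 / MTBF
λ = 1 / 188192 ≈ 5.314e-06 failures/hour
FIT = 1e9 / 188192 ≈ 5314 failures per 1e9 hours (nearest whole number)

λ = 5.314e-06 /h, FIT = 5314


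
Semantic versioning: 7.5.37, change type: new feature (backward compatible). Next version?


Current: 7.5.37
Change category: 'new feature (backward compatible)' → minor bump
SemVer rule: minor bump → increment MINOR, reset PATCH to 0 (MAJOR unchanged)
New: 7.6.0

7.6.0


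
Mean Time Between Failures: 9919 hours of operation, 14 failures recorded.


Formula: MTBF = Total operating time / Number of failures
MTBF = 9919 / 14
MTBF = 708.5 hours

708.5 hours


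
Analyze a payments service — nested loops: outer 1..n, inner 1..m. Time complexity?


Reasoning: product of independent bounds
Complexity: O(n*m)

O(n*m)


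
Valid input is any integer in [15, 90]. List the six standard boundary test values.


Range: [15, 90]
Boundaries: just below min, min, min+1, max-1, max, just above max
Values: [14, 15, 16, 89, 90, 91]

[14, 15, 16, 89, 90, 91]


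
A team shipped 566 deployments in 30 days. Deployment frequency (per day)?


Formula: deployments per day = releases / days
= 566 / 30
= 18.867 deploys/day
(equivalently, 132.07 deploys/week)

18.867 deploys/day


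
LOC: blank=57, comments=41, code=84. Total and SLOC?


Total LOC = blank + comment + code
Total LOC = 57 + 41 + 84 = 182
SLOC (source only) = code = 84

Total LOC: 182, SLOC: 84


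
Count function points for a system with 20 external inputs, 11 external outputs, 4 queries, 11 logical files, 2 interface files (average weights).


UFP = EI*4 + EO*5 + EQ*4 + ILF*10 + EIF*7
UFP = 20*4 + 11*5 + 4*4 + 11*10 + 2*7
UFP = 80 + 55 + 16 + 110 + 14
UFP = 275

275


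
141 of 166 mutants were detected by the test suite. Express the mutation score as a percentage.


Mutation score = killed / total * 100
Mutation score = 141 / 166 * 100
Mutation score = 84.94%

84.94%


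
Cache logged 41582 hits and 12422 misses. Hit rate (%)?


Formula: hit rate = hits / (hits + misses) * 100
hit rate = 41582 / (41582 + 12422) * 100
hit rate = 41582 / 54004 * 100
hit rate = 77.0%

77.0%


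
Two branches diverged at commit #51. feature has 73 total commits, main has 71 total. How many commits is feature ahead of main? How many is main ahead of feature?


Common ancestor: commit #51
feature commits after divergence: 73 - 51 = 22
main commits after divergence: 71 - 51 = 20
feature is 22 commits ahead of main
main is 20 commits ahead of feature

feature ahead: 22, main ahead: 20


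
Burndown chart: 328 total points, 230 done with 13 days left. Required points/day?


Formula: Required rate = Remaining points / Days left
Remaining = 328 - 230 = 98 points
Required rate = 98 / 13 = 7.54 points/day

7.54 points/day


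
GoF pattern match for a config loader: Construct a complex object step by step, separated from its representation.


This matches the Builder pattern

Builder


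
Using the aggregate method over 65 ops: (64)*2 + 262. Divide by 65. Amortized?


Formula: Amortized cost = Total cost / Operations
Total cost = (64 * 2) + (1 * 262)
Total cost = 128 + 262 = 390
Amortized = 390 / 65 = 6.0

6.0


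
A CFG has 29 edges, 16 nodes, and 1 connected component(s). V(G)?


Formula: V(G) = E - N + 2P
V(G) = 29 - 16 + 2*1
V(G) = 13 + 2
V(G) = 15

15


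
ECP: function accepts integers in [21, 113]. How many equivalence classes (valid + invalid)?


Valid range: [21, 113]
Class 1: x < 21 — invalid
Class 2: 21 ≤ x ≤ 113 — valid
Class 3: x > 113 — invalid
Total equivalence classes: 3

3 equivalence classes


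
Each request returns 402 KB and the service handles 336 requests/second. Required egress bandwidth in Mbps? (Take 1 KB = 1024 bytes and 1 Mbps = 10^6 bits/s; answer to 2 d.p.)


Formula: Mbps = payload_bytes * RPS * 8 / 1e6
Payload per request = 402 KB = 402 * 1024 = 411648 bytes
Total bytes/sec = 411648 * 336 = 138313728
Total bits/sec = 138313728 * 8 = 1106509824
Mbps = 1106509824 / 1e6 = 1106.51

1106.51 Mbps


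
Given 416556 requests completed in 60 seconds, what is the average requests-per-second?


Formula: throughput = requests / seconds
throughput = 416556 / 60
throughput = 6942.6 requests/second

6942.6 requests/second


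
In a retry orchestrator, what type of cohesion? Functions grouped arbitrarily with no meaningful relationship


Reasoning: Worst: random grouping
Type: Coincidental cohesion

Coincidental cohesion


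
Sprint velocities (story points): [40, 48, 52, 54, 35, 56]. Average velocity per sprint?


Formula: Avg velocity = Total points / Number of sprints
Points: [40, 48, 52, 54, 35, 56]
Sum = 40 + 48 + 52 + 54 + 35 + 56 = 285
Avg velocity = 285 / 6 = 47.5 points/sprint

47.5 points/sprint


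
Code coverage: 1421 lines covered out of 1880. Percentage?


Coverage = covered / total * 100
Coverage = 1421 / 1880 * 100
Coverage = 75.59%

75.59%


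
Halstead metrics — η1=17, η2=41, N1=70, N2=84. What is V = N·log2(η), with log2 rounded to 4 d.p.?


Formula: V = N * log2(η), where N = N1 + N2 and η = η1 + η2
η = 17 + 41 = 58
N = 70 + 84 = 154
log2(58) ≈ 5.8580
V = 154 * 5.8580 = 902.13

902.13


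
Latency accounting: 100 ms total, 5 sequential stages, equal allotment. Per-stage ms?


Formula: per_stage = total_budget / stages
per_stage = 100 / 5
per_stage = 20.0 ms

20.0 ms


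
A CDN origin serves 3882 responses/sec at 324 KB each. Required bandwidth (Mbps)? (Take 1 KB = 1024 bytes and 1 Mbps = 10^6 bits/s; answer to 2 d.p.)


Formula: Mbps = payload_bytes * RPS * 8 / 1e6
Payload per request = 324 KB = 324 * 1024 = 331776 bytes
Total bytes/sec = 331776 * 3882 = 1287954432
Total bits/sec = 1287954432 * 8 = 10303635456
Mbps = 10303635456 / 1e6 = 10303.64

10303.64 Mbps


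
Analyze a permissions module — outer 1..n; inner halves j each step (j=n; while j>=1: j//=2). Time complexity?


Reasoning: n times log n
Complexity: O(n log n)

O(n log n)


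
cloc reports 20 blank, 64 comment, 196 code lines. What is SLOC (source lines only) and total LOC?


Total LOC = blank + comment + code
Total LOC = 20 + 64 + 196 = 280
SLOC (source only) = code = 196

Total LOC: 280, SLOC: 196


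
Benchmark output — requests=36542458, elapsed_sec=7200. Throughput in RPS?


Formula: throughput = requests / seconds
throughput = 36542458 / 7200
throughput = 5075.34 requests/second

5075.34 requests/second


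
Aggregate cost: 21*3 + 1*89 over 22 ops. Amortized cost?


Formula: Amortized cost = Total cost / Operations
Total cost = (21 * 3) + (1 * 89)
Total cost = 63 + 89 = 152
Amortized = 152 / 22 = 6.9091

6.9091


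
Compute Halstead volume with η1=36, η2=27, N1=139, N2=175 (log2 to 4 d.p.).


Formula: V = N * log2(η), where N = N1 + N2 and η = η1 + η2
η = 36 + 27 = 63
N = 139 + 175 = 314
log2(63) ≈ 5.9773
V = 314 * 5.9773 = 1876.87

1876.87


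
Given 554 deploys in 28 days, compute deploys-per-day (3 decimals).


Formula: deployments per day = releases / days
= 554 / 28
= 19.786 deploys/day
(equivalently, 138.5 deploys/week)

19.786 deploys/day


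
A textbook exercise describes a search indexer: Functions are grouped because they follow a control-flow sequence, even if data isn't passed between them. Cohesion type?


Reasoning: Grouped by order of execution within a routine, not by data flow
Type: Procedural cohesion

Procedural cohesion


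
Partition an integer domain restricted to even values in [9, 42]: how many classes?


Constraint: even integers in [9, 42]
Class 1: x < 9 — out-of-range invalid
Class 2: x in [9,42] but odd — wrong type invalid
Class 3: x in [9,42] and even — valid
Class 4: x > 42 — out-of-range invalid
Total equivalence classes: 4

4 equivalence classes


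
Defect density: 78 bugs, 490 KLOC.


Defect density = defects / KLOC
Defect density = 78 / 490
Defect density = 0.159 defects/KLOC

0.159 defects/KLOC


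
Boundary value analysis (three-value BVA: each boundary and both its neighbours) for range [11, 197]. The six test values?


Range: [11, 197]
Boundaries: just below min, min, min+1, max-1, max, just above max
Values: [10, 11, 12, 196, 197, 198]

[10, 11, 12, 196, 197, 198]


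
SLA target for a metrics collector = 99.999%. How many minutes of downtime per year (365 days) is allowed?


Formula: allowed downtime = period * (100 - SLA) / 100
Period (year (365 days)) = 525600 minutes
Unavailability fraction = (100 - 99.999) / 100
Allowed downtime = 525600 * (100 - 99.999) / 100
Allowed downtime = 5.256 minutes

5.256 minutes


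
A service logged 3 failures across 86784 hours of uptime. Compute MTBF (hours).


Formula: MTBF = Total operating time / Number of failures
MTBF = 86784 / 3
MTBF = 28928.0 hours

28928.0 hours


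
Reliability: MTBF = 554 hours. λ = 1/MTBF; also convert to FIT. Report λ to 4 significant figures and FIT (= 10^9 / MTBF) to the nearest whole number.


Formula: λ = 1 / MTBF; FIT = λ × 1e9 = 1e9 / MTBF
λ = 1 / 554 ≈ 1.805e-03 failures/hour
FIT = 1e9 / 554 ≈ 1805054 failures per 1e9 hours (nearest whole number)

λ = 1.805e-03 /h, FIT = 1805054


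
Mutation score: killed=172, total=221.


Mutation score = killed / total * 100
Mutation score = 172 / 221 * 100
Mutation score = 77.83%

77.83%


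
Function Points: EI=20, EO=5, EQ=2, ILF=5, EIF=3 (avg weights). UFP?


UFP = EI*4 + EO*5 + EQ*4 + ILF*10 + EIF*7
UFP = 20*4 + 5*5 + 2*4 + 5*10 + 3*7
UFP = 80 + 25 + 8 + 50 + 21
UFP = 184

184


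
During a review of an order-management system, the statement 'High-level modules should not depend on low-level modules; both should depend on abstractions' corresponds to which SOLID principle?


This describes the Dependency Inversion Principle (DIP)

Dependency Inversion Principle (DIP)


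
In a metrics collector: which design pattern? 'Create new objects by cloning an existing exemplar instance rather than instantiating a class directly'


This matches the Prototype pattern

Prototype


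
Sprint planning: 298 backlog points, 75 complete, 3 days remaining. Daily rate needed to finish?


Formula: Required rate = Remaining points / Days left
Remaining = 298 - 75 = 223 points
Required rate = 223 / 3 = 74.33 points/day

74.33 points/day


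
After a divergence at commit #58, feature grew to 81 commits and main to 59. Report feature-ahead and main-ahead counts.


Common ancestor: commit #58
feature commits after divergence: 81 - 58 = 23
main commits after divergence: 59 - 58 = 1
feature is 23 commits ahead of main
main is 1 commits ahead of feature

feature ahead: 23, main ahead: 1


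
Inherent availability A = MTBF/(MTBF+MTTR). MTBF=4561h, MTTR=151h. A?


Availability = MTBF / (MTBF + MTTR)
Availability = 4561 / (4561 + 151)
Availability = 4561 / 4712
Availability = 96.7954%

96.7954%


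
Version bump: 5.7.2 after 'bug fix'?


Current: 5.7.2
Change category: 'bug fix' → patch bump
SemVer rule: patch bump → increment PATCH (MAJOR and MINOR unchanged)
New: 5.7.3

5.7.3


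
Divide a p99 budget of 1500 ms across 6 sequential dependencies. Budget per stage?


Formula: per_stage = total_budget / stages
per_stage = 1500 / 6
per_stage = 250.0 ms

250.0 ms


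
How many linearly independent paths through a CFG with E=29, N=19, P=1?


Formula: V(G) = E - N + 2P
V(G) = 29 - 19 + 2*1
V(G) = 10 + 2
V(G) = 12

12


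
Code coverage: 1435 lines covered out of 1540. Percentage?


Coverage = covered / total * 100
Coverage = 1435 / 1540 * 100
Coverage = 93.18%

93.18%
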